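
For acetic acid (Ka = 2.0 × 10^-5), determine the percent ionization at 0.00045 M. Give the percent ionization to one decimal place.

CH3COOH ⇌ CH3COO- + H+; let x = [H+] at equilibrium.
Solve x² + 2e-05x − 9e-09 = 0 → x = 8.54 × 10^-5 M
Fraction ionized = 8.54 × 10^-5 / 0.00045 = 0.1898 → 19.0%

19.0%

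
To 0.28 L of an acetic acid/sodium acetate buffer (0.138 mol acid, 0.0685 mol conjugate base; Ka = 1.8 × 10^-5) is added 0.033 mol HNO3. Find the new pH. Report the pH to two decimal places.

Added H+ converts CH3COO- to CH3COOH: CH3COOH → 0.171 mol, CH3COO- → 0.0355 mol.
pKa = −log(1.8 × 10^-5) = 4.745
Henderson–Hasselbalch with mole ratio 0.0355/0.171: pH = 4.745 + (-0.683)

pH = 4.06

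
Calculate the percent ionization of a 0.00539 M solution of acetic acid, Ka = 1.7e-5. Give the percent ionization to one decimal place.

CH3COOH ⇌ CH3COO- + H+; let x = [H+] at equilibrium.
Ka = x²/(C₀ − x); solving the quadratic gives x = 2.94 × 10^-4 M.
Fraction ionized = 2.94 × 10^-4 / 0.00539 = 0.0545 → 5.5%

5.5%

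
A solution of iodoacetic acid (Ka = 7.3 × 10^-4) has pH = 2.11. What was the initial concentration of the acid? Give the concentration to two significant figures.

[H+] = 10^(-2.11) = 7.76 × 10^-3 M = x
Ka = x²/(C₀ − x) ⇒ C₀ = x + x²/Ka
C₀ = 7.76 × 10^-3 + (7.76 × 10^-3)²/(7.3 × 10^-4) = 9.02 × 10^-2 M

C₀ = 9.0 × 10^-2 M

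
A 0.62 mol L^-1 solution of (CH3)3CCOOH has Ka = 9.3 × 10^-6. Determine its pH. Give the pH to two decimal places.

(CH3)3CCOOH ⇌ (CH3)3CCOO- + H+
Let x = [H+] at equilibrium. Ka = x²/(0.62 − x).
Neglecting x in the denominator: x = √(9.3 × 10^-6 × 0.62) = 2.40 × 10^-3 M
pH = −log(2.40 × 10^-3) = 2.62

pH = 2.62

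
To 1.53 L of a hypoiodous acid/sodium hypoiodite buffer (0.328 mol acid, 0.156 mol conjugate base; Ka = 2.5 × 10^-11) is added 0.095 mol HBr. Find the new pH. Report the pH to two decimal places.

pH = 9.76

After neutralization: n(HOI) = 0.423 mol, n(OI-) = 0.061 mol.
pKa = −log(2.5 × 10^-11) = 10.602
Henderson–Hasselbalch with mole ratio 0.061/0.423: pH = 10.602 + (-0.841)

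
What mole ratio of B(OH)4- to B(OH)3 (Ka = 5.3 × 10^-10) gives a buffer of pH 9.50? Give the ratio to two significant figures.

pKa = -log(5.3 × 10^-10) = 9.276
pH = pKa + log(r) ⇒ log(r) = 9.50 − 9.276 = +0.224
r = [B(OH)4-]/[B(OH)3] = 10^(+0.224) = 1.67

ratio = 1.7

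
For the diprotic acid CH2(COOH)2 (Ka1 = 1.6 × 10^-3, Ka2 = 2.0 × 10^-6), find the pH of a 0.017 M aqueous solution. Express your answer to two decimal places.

pH = 2.35

Ka1 ≫ Ka2, so treat the first dissociation as the only significant source of H+.
Ka1 = x²/(0.017 − x) = 1.6 × 10^-3
Solving the quadratic: x = (−Ka1 + √(Ka1² + 4·Ka1·C₀))/2 = 4.48 × 10^-3 M
pH = −log(4.48 × 10^-3) = 2.35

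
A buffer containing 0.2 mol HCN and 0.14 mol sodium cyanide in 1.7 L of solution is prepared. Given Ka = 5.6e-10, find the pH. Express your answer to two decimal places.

pH = 9.10

pKa = −log(5.6 × 10^-10) = 9.252
pH = pKa + log([A⁻]/[HA]) = 9.252 + log(0.14/0.2)
pH = 9.252 + (-0.155) = 9.10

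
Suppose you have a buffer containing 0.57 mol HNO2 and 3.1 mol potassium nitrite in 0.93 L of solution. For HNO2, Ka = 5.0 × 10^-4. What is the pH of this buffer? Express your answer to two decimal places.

pKa = −log(5.0 × 10^-4) = 3.301
Using pH = pKa + log([base]/[acid]) with [base]/[acid] = 3.1/0.57:
pH = 3.301 + (+0.735) = 4.04

pH = 4.04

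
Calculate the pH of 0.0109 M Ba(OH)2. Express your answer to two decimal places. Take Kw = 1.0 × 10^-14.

Ba(OH)2 is a strong base (each formula unit releases 2 OH-); [OH-] = 0.0218 M.
pOH = -log(0.0218) = 1.66
pH = 14.00 - 1.66 = 12.34

pH = 12.34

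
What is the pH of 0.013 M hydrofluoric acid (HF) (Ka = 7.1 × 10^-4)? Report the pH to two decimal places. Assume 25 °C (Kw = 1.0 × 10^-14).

HF ⇌ F- + H+
Ka = x²/(0.013 − x) = 7.1 × 10^-4
x is not negligible relative to C₀; solve x² + 0.00071·x − 9.23e-06 = 0.
x = [−0.00071 + √(0.00071² + 3.69e-05)]/2 = 2.70 × 10^-3 M
pH = −log[H+] = −log(2.70 × 10^-3) = 2.57

pH = 2.57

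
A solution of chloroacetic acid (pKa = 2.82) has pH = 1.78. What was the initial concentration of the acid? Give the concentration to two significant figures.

[H+] = 10^(-1.78) = 1.66 × 10^-2 M = x
Ka = 10^(−2.82) = 1.51 × 10^-3
Ka = x²/(C₀ − x) ⇒ C₀ = x + x²/Ka
C₀ = 1.66 × 10^-2 + (1.66 × 10^-2)²/(1.51 × 10^-3) = 1.99 × 10^-1 M

C₀ = 2.0 × 10^-1 M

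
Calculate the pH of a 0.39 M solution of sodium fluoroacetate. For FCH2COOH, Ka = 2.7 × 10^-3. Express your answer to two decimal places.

FCH2COO- is the conjugate base of the weak acid FCH2COOH.
Kb = Kw/Ka = 1.0×10^-14 / 2.7 × 10^-3 = 3.70 × 10^-12
From the ICE table, Kb = [OH-]²/(0.39 − [OH-]) = 3.70 × 10^-12.
Since Kb ≪ C₀, [OH-] ≈ √(Kb·C₀) = 1.20 × 10^-6 M.
pOH = 5.92, so pH = 14.00 − pOH = 8.08

pH = 8.08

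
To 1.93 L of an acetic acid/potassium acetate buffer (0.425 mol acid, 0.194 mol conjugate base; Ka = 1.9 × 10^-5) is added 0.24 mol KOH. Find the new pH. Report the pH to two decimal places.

pH = 5.09

OH- converts CH3COOH to CH3COO-: CH3COOH → 0.185 mol, CH3COO- → 0.434 mol.
pKa = −log(1.9 × 10^-5) = 4.721
pH = pKa + log(n_CH3COO-/n_CH3COOH) = 4.721 + log(0.434/0.185) = 4.721 + (+0.370)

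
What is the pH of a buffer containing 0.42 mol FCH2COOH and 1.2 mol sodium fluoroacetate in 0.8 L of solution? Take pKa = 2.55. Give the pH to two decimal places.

Using pH = pKa + log([base]/[acid]) with [base]/[acid] = 1.2/0.42:
pH = 2.55 + (+0.456) = 3.01

pH = 3.01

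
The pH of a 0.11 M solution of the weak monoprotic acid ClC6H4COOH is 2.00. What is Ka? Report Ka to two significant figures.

Ka = 1.0 × 10^-3

[H+] = 10^(-2.00) = 1.00 × 10^-2 M
At equilibrium [HA] = 0.11 − 1.00 × 10^-2 = 1.00 × 10^-1 M
Ka = [H+][A-]/[HA] = (1.00 × 10^-2)² / 1.00 × 10^-1 = 1.0 × 10^-3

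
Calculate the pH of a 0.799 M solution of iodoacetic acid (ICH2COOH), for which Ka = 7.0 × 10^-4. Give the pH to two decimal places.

ICH2COOH ⇌ ICH2COO- + H+
Ka = x²/(0.799 − x) = 7.0 × 10^-4
Neglecting x in the denominator: x = √(7.0 × 10^-4 × 0.799) = 2.36 × 10^-2 M
Check: 3% ionized — well under 5%, approximation valid.
pH = −log[H+] = −log(2.36 × 10^-2) = 1.63

pH = 1.63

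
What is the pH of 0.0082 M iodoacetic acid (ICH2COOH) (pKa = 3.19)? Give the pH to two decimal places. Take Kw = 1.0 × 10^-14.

pH = 2.70

ICH2COOH ⇌ ICH2COO- + H+
Ka = 10^(−3.19) = 6.46 × 10^-4
Ka = x²/(0.0082 − x) = 6.46 × 10^-4
The 5% rule fails; solving x² + Ka·x − Ka·C₀ = 0 exactly:
x = (−Ka + √(Ka² + 4·Ka·C₀))/2 = 2.00 × 10^-3 M
pH = −log[H+] = −log(2.00 × 10^-3) = 2.70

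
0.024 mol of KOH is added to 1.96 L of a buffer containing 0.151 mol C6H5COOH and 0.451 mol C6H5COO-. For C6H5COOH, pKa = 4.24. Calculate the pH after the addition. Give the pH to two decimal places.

pH = 4.81

After neutralization: n(C6H5COOH) = 0.127 mol, n(C6H5COO-) = 0.475 mol.
Henderson–Hasselbalch with mole ratio 0.475/0.127: pH = 4.24 + (+0.573)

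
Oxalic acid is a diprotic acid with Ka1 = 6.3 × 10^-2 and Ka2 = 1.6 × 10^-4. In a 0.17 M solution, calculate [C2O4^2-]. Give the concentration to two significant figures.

First ionization gives [H+] ≈ [HC2O4-] = 7.67 × 10^-2 M.
Second step: Ka2 = [H+][C2O4^2-]/[HC2O4-] ≈ [C2O4^2-] (since [H+] ≈ [HC2O4-]).
So [C2O4^2-] ≈ Ka2.

1.6 × 10^-4 M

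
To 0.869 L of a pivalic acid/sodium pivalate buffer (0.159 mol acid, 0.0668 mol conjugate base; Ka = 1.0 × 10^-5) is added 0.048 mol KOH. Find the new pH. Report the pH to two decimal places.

pH = 5.01

OH- converts (CH3)3CCOOH to (CH3)3CCOO-: (CH3)3CCOOH → 0.111 mol, (CH3)3CCOO- → 0.115 mol.
pKa = −log(1.0 × 10^-5) = 5.000
Henderson–Hasselbalch with mole ratio 0.115/0.111: pH = 5.000 + (+0.015)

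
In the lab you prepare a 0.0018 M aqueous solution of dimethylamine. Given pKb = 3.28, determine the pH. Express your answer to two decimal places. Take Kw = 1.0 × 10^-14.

pH = 10.87

(CH3)2NH + H2O ⇌ (CH3)2NH2+ + OH-
Kb = 10^(−3.28) = 5.25 × 10^-4
Let x = [OH-] at equilibrium. Kb = x²/(0.0018 − x).
The 5% rule fails; solving x² + Kb·x − Kb·C₀ = 0 exactly:
x = [−0.000525 + √(0.000525² + 3.78e-06)]/2 = 7.44 × 10^-4 M
pOH = −log(7.44 × 10^-4) = 3.13; pH = 14.00 − 3.13 = 10.87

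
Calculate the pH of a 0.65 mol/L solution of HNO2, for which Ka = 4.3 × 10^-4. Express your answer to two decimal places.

HNO2 ⇌ NO2- + H+
Ka = x²/(0.65 − x) = 4.3 × 10^-4
Assume x ≪ 0.65: x ≈ √(4.3 × 10^-4 × 0.65) = 1.67 × 10^-2 M
(x/C₀ = 2.6% < 5%, so the approximation holds.)
pH = −log(1.67 × 10^-2) = 1.78

pH = 1.78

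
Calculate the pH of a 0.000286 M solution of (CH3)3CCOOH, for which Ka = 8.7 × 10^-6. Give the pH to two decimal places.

(CH3)3CCOOH ⇌ (CH3)3CCOO- + H+
From the ICE table, Ka = x²/(0.000286 − x) = 8.7 × 10^-6.
The 5% rule fails; solving x² + Ka·x − Ka·C₀ = 0 exactly:
x = (−Ka + √(Ka² + 4·Ka·C₀))/2 = 4.57 × 10^-5 M
pH = −log(4.57 × 10^-5) = 4.34

pH = 4.34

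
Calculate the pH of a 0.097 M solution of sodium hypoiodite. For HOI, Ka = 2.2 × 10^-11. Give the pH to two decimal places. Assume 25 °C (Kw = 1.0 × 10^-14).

OI- is the conjugate base of the weak acid HOI.
Kb = Kw/Ka = 1.0×10^-14 / 2.2 × 10^-11 = 4.55 × 10^-4
Kb = x²/(0.097 − x) = 4.55 × 10^-4
Here C₀/Kb ≈ 213, so the small-x approximation fails. Use the quadratic:
x = (−Kb + √(Kb² + 4·Kb·C₀))/2 = 6.42 × 10^-3 M
pOH = −log(6.42 × 10^-3) = 2.19; pH = 14.00 − 2.19 = 11.81

pH = 11.81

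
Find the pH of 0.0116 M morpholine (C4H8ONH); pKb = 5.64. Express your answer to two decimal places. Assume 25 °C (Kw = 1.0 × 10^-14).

pH = 10.21

C4H8ONH + H2O ⇌ C4H8ONH2+ + OH-
Kb = 10^(−5.64) = 2.29 × 10^-6
Kb = x²/(0.0116 − x) = 2.29 × 10^-6
Neglecting x in the denominator: x = √(2.29 × 10^-6 × 0.0116) = 1.63 × 10^-4 M
pOH = −log(1.63 × 10^-4) = 3.79; pH = 14.00 − 3.79 = 10.21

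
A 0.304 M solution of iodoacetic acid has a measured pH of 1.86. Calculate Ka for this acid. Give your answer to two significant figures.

Ka = 6.6 × 10^-4

[H+] = 10^(-1.86) = 1.38 × 10^-2 M
At equilibrium [HA] = 0.304 − 1.38 × 10^-2 = 2.90 × 10^-1 M
Ka = [H+][A-]/[HA] = (1.38 × 10^-2)² / 2.90 × 10^-1 = 6.6 × 10^-4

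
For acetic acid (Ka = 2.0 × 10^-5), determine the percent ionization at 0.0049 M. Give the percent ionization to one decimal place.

CH3COOH ⇌ CH3COO- + H+; let x = [H+] at equilibrium.
Solve x² + 2e-05x − 9.8e-08 = 0 → x = 3.03 × 10^-4 M
Fraction ionized = 3.03 × 10^-4 / 0.0049 = 0.0618 → 6.2%

6.2%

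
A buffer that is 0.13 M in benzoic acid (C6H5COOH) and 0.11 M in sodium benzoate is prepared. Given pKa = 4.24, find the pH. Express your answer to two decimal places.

pH = 4.17

Using pH = pKa + log([base]/[acid]) with [base]/[acid] = 0.11/0.13:
pH = 4.24 + (-0.073) = 4.17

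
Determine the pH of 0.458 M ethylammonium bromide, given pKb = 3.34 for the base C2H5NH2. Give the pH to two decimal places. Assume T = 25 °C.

C2H5NH3+ is the conjugate acid of the weak base C2H5NH2.
Kb = 10^(−3.34) = 4.57 × 10^-4
Ka = Kw/Kb = 1.0×10^-14 / 4.57 × 10^-4 = 2.19 × 10^-11
Ka = x²/(0.458 − x) = 2.19 × 10^-11
Assume x ≪ 0.458: x ≈ √(2.19 × 10^-11 × 0.458) = 3.17 × 10^-6 M
Check: 0.00069% ionized — well under 5%, approximation valid.
pH = −log(3.17 × 10^-6) = 5.50

pH = 5.50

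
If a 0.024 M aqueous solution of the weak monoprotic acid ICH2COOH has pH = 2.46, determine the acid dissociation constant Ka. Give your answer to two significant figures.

[H+] = 10^(-2.46) = 3.47 × 10^-3 M
At equilibrium [HA] = 0.024 − 3.47 × 10^-3 = 2.05 × 10^-2 M
Ka = [H+][A-]/[HA] = (3.47 × 10^-3)² / 2.05 × 10^-2 = 5.9 × 10^-4

Ka = 5.9 × 10^-4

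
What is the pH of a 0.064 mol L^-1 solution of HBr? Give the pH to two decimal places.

pH = 1.19

HBr is a strong acid and dissociates completely, so [H+] = 0.064 M.
pH = -log(0.064) = 1.19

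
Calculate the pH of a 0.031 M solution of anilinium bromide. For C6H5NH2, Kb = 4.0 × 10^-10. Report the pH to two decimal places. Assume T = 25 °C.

pH = 3.06

C6H5NH3+ is the conjugate acid of the weak base C6H5NH2.
Ka = Kw/Kb = 1.0×10^-14 / 4.0 × 10^-10 = 2.50 × 10^-5
Ka = [H+]²/(0.031 − [H+]) = 2.50 × 10^-5
Neglecting [H+] in the denominator: [H+] = √(2.50 × 10^-5 × 0.031) = 8.80 × 10^-4 M
([H+]/C₀ = 2.8% < 5%, so the approximation holds.)
pH = −log(8.80 × 10^-4) = 3.06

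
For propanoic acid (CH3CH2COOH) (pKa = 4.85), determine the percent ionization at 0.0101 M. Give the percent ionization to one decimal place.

CH3CH2COOH ⇌ CH3CH2COO- + H+; let x = [H+] at equilibrium.
Ka = 10^(−4.85) = 1.41 × 10^-5
x ≈ √(Ka·C₀) = √(1.41 × 10^-5 × 0.0101) = 3.77 × 10^-4 M
Fraction ionized = 3.77 × 10^-4 / 0.0101 = 0.0373 → 3.7%

3.7%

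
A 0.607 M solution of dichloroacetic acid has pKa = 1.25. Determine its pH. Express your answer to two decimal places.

Cl2CHCOOH ⇌ Cl2CHCOO- + H+
Ka = 10^(−1.25) = 5.62 × 10^-2
Ka = [H+]²/(0.607 − [H+]) = 5.62 × 10^-2
The 5% rule fails; solving [H+]² + Ka·[H+] − Ka·C₀ = 0 exactly:
[H+] = (−Ka + √(Ka² + 4·Ka·C₀))/2 = 1.59 × 10^-1 M
pH = −log[H+] = −log(1.59 × 10^-1) = 0.80

pH = 0.80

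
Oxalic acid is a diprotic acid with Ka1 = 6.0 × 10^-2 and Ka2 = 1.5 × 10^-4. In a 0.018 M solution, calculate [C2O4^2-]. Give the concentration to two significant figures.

First ionization gives [H+] ≈ [HC2O4-] = 1.45 × 10^-2 M.
Second step: Ka2 = [H+][C2O4^2-]/[HC2O4-] ≈ [C2O4^2-] (since [H+] ≈ [HC2O4-]).
So [C2O4^2-] ≈ Ka2.

1.5 × 10^-4 M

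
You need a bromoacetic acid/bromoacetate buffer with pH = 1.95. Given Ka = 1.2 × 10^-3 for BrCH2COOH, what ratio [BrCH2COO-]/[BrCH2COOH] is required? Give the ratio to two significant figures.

ratio = 0.11

pKa = -log(1.2 × 10^-3) = 2.921
pH = pKa + log(r) ⇒ log(r) = 1.95 − 2.921 = -0.971
r = [BrCH2COO-]/[BrCH2COOH] = 10^(-0.971) = 0.107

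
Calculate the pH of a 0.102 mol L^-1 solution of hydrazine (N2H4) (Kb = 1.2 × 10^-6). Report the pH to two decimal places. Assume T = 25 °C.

pH = 10.54

N2H4 + H2O ⇌ N2H5+ + OH-
Kb = [OH-]²/(0.102 − [OH-]) = 1.2 × 10^-6
Neglecting [OH-] in the denominator: [OH-] = √(1.2 × 10^-6 × 0.102) = 3.50 × 10^-4 M
Check: 0.34% ionized — well under 5%, approximation valid.
pOH = 3.46, so pH = 14.00 − pOH = 10.54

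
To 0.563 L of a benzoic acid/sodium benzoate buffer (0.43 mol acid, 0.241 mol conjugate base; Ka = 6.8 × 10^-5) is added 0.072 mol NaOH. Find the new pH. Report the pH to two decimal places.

After neutralization: n(C6H5COOH) = 0.358 mol, n(C6H5COO-) = 0.313 mol.
pKa = −log(6.8 × 10^-5) = 4.167
Henderson–Hasselbalch with mole ratio 0.313/0.358: pH = 4.167 + (-0.058)

pH = 4.11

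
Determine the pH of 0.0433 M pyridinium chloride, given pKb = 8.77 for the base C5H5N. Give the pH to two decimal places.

C5H5NH+ is the conjugate acid of the weak base C5H5N.
Kb = 10^(−8.77) = 1.70 × 10^-9
Ka = Kw/Kb = 1.0×10^-14 / 1.70 × 10^-9 = 5.88 × 10^-6
Ka = x²/(0.0433 − x) = 5.88 × 10^-6
Neglecting x in the denominator: x = √(5.88 × 10^-6 × 0.0433) = 5.05 × 10^-4 M
pH = −log[H+] = −log(5.05 × 10^-4) = 3.30

pH = 3.30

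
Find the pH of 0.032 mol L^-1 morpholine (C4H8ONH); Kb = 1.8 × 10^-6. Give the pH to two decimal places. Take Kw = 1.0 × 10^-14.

C4H8ONH + H2O ⇌ C4H8ONH2+ + OH-
From the ICE table, Kb = [OH-]²/(0.032 − [OH-]) = 1.8 × 10^-6.
Neglecting [OH-] in the denominator: [OH-] = √(1.8 × 10^-6 × 0.032) = 2.40 × 10^-4 M
pOH = −log(2.40 × 10^-4) = 3.62; pH = 14.00 − 3.62 = 10.38

pH = 10.38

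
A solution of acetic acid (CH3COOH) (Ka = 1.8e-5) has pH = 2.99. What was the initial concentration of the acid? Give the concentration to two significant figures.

C₀ = 5.9 × 10^-2 M

[H+] = 10^(-2.99) = 1.02 × 10^-3 M = x
Ka = x²/(C₀ − x) ⇒ C₀ = x + x²/Ka
C₀ = 1.02 × 10^-3 + (1.02 × 10^-3)²/(1.8 × 10^-5) = 5.88 × 10^-2 M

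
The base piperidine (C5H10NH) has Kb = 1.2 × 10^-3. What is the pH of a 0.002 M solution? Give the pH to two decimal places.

pH = 11.03

C5H10NH + H2O ⇌ C5H10NH2+ + OH-
Kb = x²/(0.002 − x) = 1.2 × 10^-3
x is not negligible relative to C₀; solve x² + 0.0012·x − 2.4e-06 = 0.
x = [−0.0012 + √(0.0012² + 9.6e-06)]/2 = 1.06 × 10^-3 M
pOH = 2.97, so pH = 14.00 − pOH = 11.03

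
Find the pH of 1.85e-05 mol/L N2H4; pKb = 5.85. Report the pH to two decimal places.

pH = 8.65

N2H4 + H2O ⇌ N2H5+ + OH-
Kb = 10^(−5.85) = 1.41 × 10^-6
Kb = x²/(1.85e-05 − x) = 1.41 × 10^-6
Here C₀/Kb ≈ 13.1, so the small-x approximation fails. Use the quadratic:
x = (−Kb + √(Kb² + 4·Kb·C₀))/2 = 4.45 × 10^-6 M
pOH = 5.35, so pH = 14.00 − pOH = 8.65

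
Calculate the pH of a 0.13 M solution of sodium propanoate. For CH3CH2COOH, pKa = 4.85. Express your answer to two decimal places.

pH = 8.98

CH3CH2COO- is the conjugate base of the weak acid CH3CH2COOH.
Ka = 10^(−4.85) = 1.41 × 10^-5
Kb = Kw/Ka = 1.0×10^-14 / 1.41 × 10^-5 = 7.09 × 10^-10
Kb = [OH-]²/(0.13 − [OH-]) = 7.09 × 10^-10
Neglecting [OH-] in the denominator: [OH-] = √(7.09 × 10^-10 × 0.13) = 9.60 × 10^-6 M
([OH-]/C₀ = 0.0074% < 5%, so the approximation holds.)
pOH = 5.02, so pH = 14.00 − pOH = 8.98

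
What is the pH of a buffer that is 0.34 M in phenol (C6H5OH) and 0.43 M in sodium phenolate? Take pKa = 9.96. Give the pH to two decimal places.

pH = pKa + log([A⁻]/[HA]) = 9.96 + log(0.43/0.34)
pH = 9.96 + (+0.102) = 10.06

pH = 10.06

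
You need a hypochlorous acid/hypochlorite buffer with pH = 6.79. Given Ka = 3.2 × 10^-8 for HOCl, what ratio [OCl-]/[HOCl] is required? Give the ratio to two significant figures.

ratio = 0.20

pKa = -log(3.2 × 10^-8) = 7.495
pH = pKa + log(r) ⇒ log(r) = 6.79 − 7.495 = -0.705
r = [OCl-]/[HOCl] = 10^(-0.705) = 0.197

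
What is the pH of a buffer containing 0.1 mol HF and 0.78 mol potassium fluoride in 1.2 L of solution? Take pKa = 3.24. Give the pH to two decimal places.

pH = 4.13

Using pH = pKa + log([base]/[acid]) with [base]/[acid] = 0.78/0.1:
pH = 3.24 + (+0.892) = 4.13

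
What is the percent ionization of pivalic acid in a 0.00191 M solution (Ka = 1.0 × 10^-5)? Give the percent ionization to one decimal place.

(CH3)3CCOOH ⇌ (CH3)3CCOO- + H+; let x = [H+] at equilibrium.
Ka = x²/(C₀ − x); solving the quadratic gives x = 1.33 × 10^-4 M.
% ionization = x/C₀ × 100% = 1.33 × 10^-4/0.00191 × 100% = 7.0%

7.0%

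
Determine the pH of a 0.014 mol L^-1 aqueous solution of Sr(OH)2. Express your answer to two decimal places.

pH = 12.45

Sr(OH)2 is a strong base (each formula unit releases 2 OH-); [OH-] = 0.028 M.
pOH = -log(0.028) = 1.55
pH = 14.00 - 1.55 = 12.45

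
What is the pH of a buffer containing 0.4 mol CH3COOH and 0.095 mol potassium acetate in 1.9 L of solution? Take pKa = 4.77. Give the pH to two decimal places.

Using pH = pKa + log([base]/[acid]) with [base]/[acid] = 0.095/0.4:
pH = 4.77 + (-0.624) = 4.15

pH = 4.15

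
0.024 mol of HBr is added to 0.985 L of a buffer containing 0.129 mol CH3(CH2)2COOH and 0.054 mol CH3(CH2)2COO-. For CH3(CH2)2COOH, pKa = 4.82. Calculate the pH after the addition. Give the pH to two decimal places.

After neutralization: n(CH3(CH2)2COOH) = 0.153 mol, n(CH3(CH2)2COO-) = 0.03 mol.
pH = pKa + log(n_CH3(CH2)2COO-/n_CH3(CH2)2COOH) = 4.82 + log(0.03/0.153) = 4.82 + (-0.708)

pH = 4.11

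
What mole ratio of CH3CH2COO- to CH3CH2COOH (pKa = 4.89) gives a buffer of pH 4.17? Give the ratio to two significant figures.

pH = pKa + log(r) ⇒ log(r) = 4.17 − 4.89 = -0.72
r = [CH3CH2COO-]/[CH3CH2COOH] = 10^(-0.72) = 0.191

ratio = 0.19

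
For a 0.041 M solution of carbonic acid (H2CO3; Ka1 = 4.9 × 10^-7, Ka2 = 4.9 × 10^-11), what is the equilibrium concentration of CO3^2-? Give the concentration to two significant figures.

4.9 × 10^-11 M

First ionization gives [H+] ≈ [HCO3-] = 1.42 × 10^-4 M.
Second step: Ka2 = [H+][CO3^2-]/[HCO3-] ≈ [CO3^2-] (since [H+] ≈ [HCO3-]).
So [CO3^2-] ≈ Ka2.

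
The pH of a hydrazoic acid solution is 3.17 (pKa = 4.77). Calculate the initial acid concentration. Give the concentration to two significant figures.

[H+] = 10^(-3.17) = 6.76 × 10^-4 M = x
Ka = 10^(−4.77) = 1.70 × 10^-5
Ka = x²/(C₀ − x) ⇒ C₀ = x + x²/Ka
C₀ = 6.76 × 10^-4 + (6.76 × 10^-4)²/(1.70 × 10^-5) = 2.76 × 10^-2 M

C₀ = 2.8 × 10^-2 M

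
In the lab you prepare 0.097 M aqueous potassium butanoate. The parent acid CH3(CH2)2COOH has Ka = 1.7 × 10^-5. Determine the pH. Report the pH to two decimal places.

pH = 8.88

CH3(CH2)2COO- is the conjugate base of the weak acid CH3(CH2)2COOH.
Kb = Kw/Ka = 1.0×10^-14 / 1.7 × 10^-5 = 5.88 × 10^-10
Kb = [OH-]²/(0.097 − [OH-]) = 5.88 × 10^-10
Since Kb ≪ C₀, [OH-] ≈ √(Kb·C₀) = 7.55 × 10^-6 M.
pOH = −log(7.55 × 10^-6) = 5.12; pH = 14.00 − 5.12 = 8.88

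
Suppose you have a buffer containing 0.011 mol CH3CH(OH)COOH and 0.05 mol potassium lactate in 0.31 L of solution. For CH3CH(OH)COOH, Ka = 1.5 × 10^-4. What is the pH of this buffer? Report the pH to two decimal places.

pKa = −log(1.5 × 10^-4) = 3.824
Using pH = pKa + log([base]/[acid]) with [base]/[acid] = 0.05/0.011:
pH = 3.824 + (+0.658) = 4.48

pH = 4.48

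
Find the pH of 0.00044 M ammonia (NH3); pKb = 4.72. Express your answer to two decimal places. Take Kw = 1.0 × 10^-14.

pH = 9.92

NH3 + H2O ⇌ NH4+ + OH-
Kb = 10^(−4.72) = 1.91 × 10^-5
Let x = [OH-] at equilibrium. Kb = x²/(0.00044 − x).
The 5% rule fails; solving x² + Kb·x − Kb·C₀ = 0 exactly:
x = (−Kb + √(Kb² + 4·Kb·C₀))/2 = 8.26 × 10^-5 M
pOH = 4.08, so pH = 14.00 − pOH = 9.92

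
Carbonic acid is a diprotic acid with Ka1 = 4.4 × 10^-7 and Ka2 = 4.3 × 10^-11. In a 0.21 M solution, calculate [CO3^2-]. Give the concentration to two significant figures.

First ionization gives [H+] ≈ [HCO3-] = 3.04 × 10^-4 M.
Second step: Ka2 = [H+][CO3^2-]/[HCO3-] ≈ [CO3^2-] (since [H+] ≈ [HCO3-]).
So [CO3^2-] ≈ Ka2.

4.3 × 10^-11 M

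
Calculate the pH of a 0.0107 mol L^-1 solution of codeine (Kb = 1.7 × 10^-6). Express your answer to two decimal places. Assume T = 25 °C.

pH = 10.13

C18H21NO3 + H2O ⇌ C18H22NO3+ + OH-
From the ICE table, Kb = x²/(0.0107 − x) = 1.7 × 10^-6.
Neglecting x in the denominator: x = √(1.7 × 10^-6 × 0.0107) = 1.35 × 10^-4 M
(x/C₀ = 1.3% < 5%, so the approximation holds.)
pOH = 3.87, so pH = 14.00 − pOH = 10.13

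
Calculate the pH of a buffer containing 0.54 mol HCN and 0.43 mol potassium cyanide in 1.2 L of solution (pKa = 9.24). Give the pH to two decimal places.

Using pH = pKa + log([base]/[acid]) with [base]/[acid] = 0.43/0.54:
pH = 9.24 + (-0.099) = 9.14

pH = 9.14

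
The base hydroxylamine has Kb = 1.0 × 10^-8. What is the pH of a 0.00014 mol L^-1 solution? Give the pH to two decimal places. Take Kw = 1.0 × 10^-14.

pH = 8.07

NH2OH + H2O ⇌ NH3OH+ + OH-
Kb = x²/(0.00014 − x) = 1.0 × 10^-8
Assume x ≪ 0.00014: x ≈ √(1.0 × 10^-8 × 0.00014) = 1.18 × 10^-6 M
Check: 0.85% ionized — well under 5%, approximation valid.
pOH = −log(1.18 × 10^-6) = 5.93; pH = 14.00 − 5.93 = 8.07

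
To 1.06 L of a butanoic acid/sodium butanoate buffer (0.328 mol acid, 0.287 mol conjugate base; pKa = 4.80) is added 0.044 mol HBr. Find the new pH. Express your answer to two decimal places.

pH = 4.62

After neutralization: n(CH3(CH2)2COOH) = 0.372 mol, n(CH3(CH2)2COO-) = 0.243 mol.
Henderson–Hasselbalch with mole ratio 0.243/0.372: pH = 4.80 + (-0.185)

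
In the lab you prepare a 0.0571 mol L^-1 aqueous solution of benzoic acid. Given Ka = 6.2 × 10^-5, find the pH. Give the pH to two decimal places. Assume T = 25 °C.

pH = 2.73

C6H5COOH ⇌ C6H5COO- + H+
From the ICE table, Ka = [H+]²/(0.0571 − [H+]) = 6.2 × 10^-5.
Since Ka ≪ C₀, [H+] ≈ √(Ka·C₀) = 1.88 × 10^-3 M.
([H+]/C₀ = 3.3% < 5%, so the approximation holds.)
pH = −log(1.88 × 10^-3) = 2.73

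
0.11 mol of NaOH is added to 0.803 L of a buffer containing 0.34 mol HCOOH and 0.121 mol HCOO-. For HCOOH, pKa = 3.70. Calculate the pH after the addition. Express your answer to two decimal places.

pH = 3.70

OH- converts HCOOH to HCOO-: HCOOH → 0.23 mol, HCOO- → 0.231 mol.
pH = pKa + log(n_HCOO-/n_HCOOH) = 3.70 + log(0.231/0.23) = 3.70 + (+0.002)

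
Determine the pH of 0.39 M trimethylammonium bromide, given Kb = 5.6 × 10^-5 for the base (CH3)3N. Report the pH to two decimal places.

pH = 5.08

(CH3)3NH+ is the conjugate acid of the weak base (CH3)3N.
Ka = Kw/Kb = 1.0×10^-14 / 5.6 × 10^-5 = 1.79 × 10^-10
From the ICE table, Ka = x²/(0.39 − x) = 1.79 × 10^-10.
Neglecting x in the denominator: x = √(1.79 × 10^-10 × 0.39) = 8.36 × 10^-6 M
(x/C₀ = 0.0021% < 5%, so the approximation holds.)
pH = −log(8.36 × 10^-6) = 5.08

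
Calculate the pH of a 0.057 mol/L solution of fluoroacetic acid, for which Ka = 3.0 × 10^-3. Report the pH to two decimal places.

FCH2COOH ⇌ FCH2COO- + H+
From the ICE table, Ka = [H+]²/(0.057 − [H+]) = 3.0 × 10^-3.
The 5% rule fails; solving [H+]² + Ka·[H+] − Ka·C₀ = 0 exactly:
[H+] = (−Ka + √(Ka² + 4·Ka·C₀))/2 = 1.17 × 10^-2 M
pH = −log(1.17 × 10^-2) = 1.93

pH = 1.93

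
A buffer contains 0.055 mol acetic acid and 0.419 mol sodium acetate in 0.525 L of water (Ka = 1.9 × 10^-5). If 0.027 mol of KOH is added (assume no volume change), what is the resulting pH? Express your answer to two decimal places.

After neutralization: n(CH3COOH) = 0.028 mol, n(CH3COO-) = 0.446 mol.
pKa = −log(1.9 × 10^-5) = 4.721
pH = pKa + log(n_CH3COO-/n_CH3COOH) = 4.721 + log(0.446/0.028) = 4.721 + (+1.202)

pH = 5.92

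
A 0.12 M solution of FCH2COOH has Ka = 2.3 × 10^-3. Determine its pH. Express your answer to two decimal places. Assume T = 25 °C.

pH = 1.81

FCH2COOH ⇌ FCH2COO- + H+
Let x = [H+] at equilibrium. Ka = x²/(0.12 − x).
The 5% rule fails; solving x² + Ka·x − Ka·C₀ = 0 exactly:
x = [−0.0023 + √(0.0023² + 0.0011)]/2 = 1.55 × 10^-2 M
pH = −log(1.55 × 10^-2) = 1.81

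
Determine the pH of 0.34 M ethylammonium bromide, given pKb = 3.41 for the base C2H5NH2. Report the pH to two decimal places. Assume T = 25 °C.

pH = 5.53

C2H5NH3+ is the conjugate acid of the weak base C2H5NH2.
Kb = 10^(−3.41) = 3.89 × 10^-4
Ka = Kw/Kb = 1.0×10^-14 / 3.89 × 10^-4 = 2.57 × 10^-11
Ka = [H+]²/(0.34 − [H+]) = 2.57 × 10^-11
Neglecting [H+] in the denominator: [H+] = √(2.57 × 10^-11 × 0.34) = 2.96 × 10^-6 M
Check: 0.00087% ionized — well under 5%, approximation valid.
pH = −log(2.96 × 10^-6) = 5.53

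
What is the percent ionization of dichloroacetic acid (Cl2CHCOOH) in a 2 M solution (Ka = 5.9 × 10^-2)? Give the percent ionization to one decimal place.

Cl2CHCOOH ⇌ Cl2CHCOO- + H+; let x = [H+] at equilibrium.
Ka = x²/(C₀ − x); solving the quadratic gives x = 3.15 × 10^-1 M.
Fraction ionized = 3.15 × 10^-1 / 2 = 0.1575 → 15.8%

15.8%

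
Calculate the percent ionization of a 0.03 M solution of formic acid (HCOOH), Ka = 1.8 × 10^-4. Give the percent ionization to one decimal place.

HCOOH ⇌ HCOO- + H+; let x = [H+] at equilibrium.
Ka = x²/(C₀ − x); solving the quadratic gives x = 2.24 × 10^-3 M.
Fraction ionized = 2.24 × 10^-3 / 0.03 = 0.0747 → 7.5%

7.5%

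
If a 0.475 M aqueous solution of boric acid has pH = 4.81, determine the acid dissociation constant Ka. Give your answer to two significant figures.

Ka = 5.1 × 10^-10

[H+] = 10^(-4.81) = 1.55 × 10^-5 M
At equilibrium [HA] = 0.475 − 1.55 × 10^-5 = 4.75 × 10^-1 M
Ka = [H+][A-]/[HA] = (1.55 × 10^-5)² / 4.75 × 10^-1 = 5.1 × 10^-10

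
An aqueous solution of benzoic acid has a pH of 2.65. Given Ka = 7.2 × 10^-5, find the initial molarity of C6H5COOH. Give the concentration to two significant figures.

C₀ = 7.2 × 10^-2 M

[H+] = 10^(-2.65) = 2.24 × 10^-3 M = x
Ka = x²/(C₀ − x) ⇒ C₀ = x + x²/Ka
C₀ = 2.24 × 10^-3 + (2.24 × 10^-3)²/(7.2 × 10^-5) = 7.19 × 10^-2 M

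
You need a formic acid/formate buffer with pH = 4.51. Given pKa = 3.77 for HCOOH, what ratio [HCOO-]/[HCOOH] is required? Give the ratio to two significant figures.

pH = pKa + log(r) ⇒ log(r) = 4.51 − 3.77 = +0.74
r = [HCOO-]/[HCOOH] = 10^(+0.74) = 5.5

ratio = 5.5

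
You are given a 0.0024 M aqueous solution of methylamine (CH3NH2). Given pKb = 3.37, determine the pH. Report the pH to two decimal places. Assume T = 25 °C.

pH = 10.91

CH3NH2 + H2O ⇌ CH3NH3+ + OH-
Kb = 10^(−3.37) = 4.27 × 10^-4
From the ICE table, Kb = x²/(0.0024 − x) = 4.27 × 10^-4.
x is not negligible relative to C₀; solve x² + 0.000427·x − 1.02e-06 = 0.
x = [−0.000427 + √(0.000427² + 4.1e-06)]/2 = 8.21 × 10^-4 M
pOH = 3.09, so pH = 14.00 − pOH = 10.91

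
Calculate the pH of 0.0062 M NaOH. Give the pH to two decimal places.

NaOH is a strong base; [OH-] = 0.0062 M.
pOH = -log(0.0062) = 2.21
pH = 14.00 - 2.21 = 11.79

pH = 11.79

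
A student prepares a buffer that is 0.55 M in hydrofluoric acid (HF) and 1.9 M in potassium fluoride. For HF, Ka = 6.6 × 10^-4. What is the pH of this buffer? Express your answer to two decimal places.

pH = 3.72

pKa = −log(6.6 × 10^-4) = 3.180
Henderson–Hasselbalch: pH = pKa + log([F-]/[HF]) = 3.180 + log(1.9/0.55)
pH = 3.180 + (+0.538) = 3.72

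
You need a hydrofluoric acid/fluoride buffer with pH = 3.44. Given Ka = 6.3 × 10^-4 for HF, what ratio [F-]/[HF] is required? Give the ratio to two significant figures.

ratio = 1.7

pKa = -log(6.3 × 10^-4) = 3.201
pH = pKa + log(r) ⇒ log(r) = 3.44 − 3.201 = +0.239
r = [F-]/[HF] = 10^(+0.239) = 1.73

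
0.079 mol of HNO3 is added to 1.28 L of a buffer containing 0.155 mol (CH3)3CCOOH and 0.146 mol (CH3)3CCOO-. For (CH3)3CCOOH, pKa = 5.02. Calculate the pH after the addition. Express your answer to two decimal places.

pH = 4.48

After neutralization: n((CH3)3CCOOH) = 0.234 mol, n((CH3)3CCOO-) = 0.067 mol.
pH = pKa + log([A⁻]/[HA]) = 5.02 + log(0.067/0.234) = 5.02 -0.543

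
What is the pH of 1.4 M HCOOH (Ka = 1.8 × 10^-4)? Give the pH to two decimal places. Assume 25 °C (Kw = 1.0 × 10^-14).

HCOOH ⇌ HCOO- + H+
Ka = x²/(1.4 − x) = 1.8 × 10^-4
Assume x ≪ 1.4: x ≈ √(1.8 × 10^-4 × 1.4) = 1.59 × 10^-2 M
Check: 1.1% ionized — well under 5%, approximation valid.
pH = −log(1.59 × 10^-2) = 1.80

pH = 1.80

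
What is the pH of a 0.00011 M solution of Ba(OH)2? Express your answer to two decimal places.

pH = 10.34

Ba(OH)2 is a strong base (each formula unit releases 2 OH-); [OH-] = 0.00022 M.
pOH = -log(0.00022) = 3.66
pH = 14.00 - 3.66 = 10.34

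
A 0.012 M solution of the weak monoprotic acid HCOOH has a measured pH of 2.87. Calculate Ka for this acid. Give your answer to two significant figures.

Ka = 1.7 × 10^-4

[H+] = 10^(-2.87) = 1.35 × 10^-3 M
At equilibrium [HA] = 0.012 − 1.35 × 10^-3 = 1.06 × 10^-2 M
Ka = [H+][A-]/[HA] = (1.35 × 10^-3)² / 1.06 × 10^-2 = 1.7 × 10^-4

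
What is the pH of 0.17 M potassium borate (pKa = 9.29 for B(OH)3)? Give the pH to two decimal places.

pH = 11.26

B(OH)4- is the conjugate base of the weak acid B(OH)3.
Ka = 10^(−9.29) = 5.13 × 10^-10
Kb = Kw/Ka = 1.0×10^-14 / 5.13 × 10^-10 = 1.95 × 10^-5
Kb = [OH-]²/(0.17 − [OH-]) = 1.95 × 10^-5
Since Kb ≪ C₀, [OH-] ≈ √(Kb·C₀) = 1.82 × 10^-3 M.
pOH = 2.74, so pH = 14.00 − pOH = 11.26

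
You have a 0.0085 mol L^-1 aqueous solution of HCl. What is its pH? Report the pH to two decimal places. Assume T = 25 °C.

pH = 2.07

HCl is a strong acid and dissociates completely, so [H+] = 0.0085 M.
pH = -log(0.0085) = 2.07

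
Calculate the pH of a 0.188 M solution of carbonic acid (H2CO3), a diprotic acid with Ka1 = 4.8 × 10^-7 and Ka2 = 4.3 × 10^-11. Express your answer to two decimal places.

pH = 3.52

Ka1 ≫ Ka2, so treat the first dissociation as the only significant source of H+.
Ka1 = x²/(0.188 − x) = 4.8 × 10^-7
x ≈ √(4.8 × 10^-7 × 0.188) = 3.00 × 10^-4 M
pH = −log(3.00 × 10^-4) = 3.52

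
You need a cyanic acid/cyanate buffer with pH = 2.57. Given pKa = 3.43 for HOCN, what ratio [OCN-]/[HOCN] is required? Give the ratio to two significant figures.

ratio = 0.14

pH = pKa + log(r) ⇒ log(r) = 2.57 − 3.43 = -0.86
r = [OCN-]/[HOCN] = 10^(-0.86) = 0.138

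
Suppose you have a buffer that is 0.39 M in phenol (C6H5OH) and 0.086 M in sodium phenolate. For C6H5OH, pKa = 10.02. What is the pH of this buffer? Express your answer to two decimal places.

pH = 9.36

Using pH = pKa + log([base]/[acid]) with [base]/[acid] = 0.086/0.39:
pH = 10.02 + (-0.657) = 9.36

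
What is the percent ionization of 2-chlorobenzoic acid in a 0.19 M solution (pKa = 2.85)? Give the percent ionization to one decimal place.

8.3%

ClC6H4COOH ⇌ ClC6H4COO- + H+; let x = [H+] at equilibrium.
Ka = 10^(−2.85) = 1.41 × 10^-3
Ka = x²/(C₀ − x); solving the quadratic gives x = 1.57 × 10^-2 M.
Fraction ionized = 1.57 × 10^-2 / 0.19 = 0.0826 → 8.3%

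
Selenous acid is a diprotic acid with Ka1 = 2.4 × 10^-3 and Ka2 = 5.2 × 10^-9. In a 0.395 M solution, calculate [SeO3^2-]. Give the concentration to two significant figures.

5.2 × 10^-9 M

First ionization gives [H+] ≈ [HSeO3-] = 2.96 × 10^-2 M.
Second step: Ka2 = [H+][SeO3^2-]/[HSeO3-] ≈ [SeO3^2-] (since [H+] ≈ [HSeO3-]).
So [SeO3^2-] ≈ Ka2.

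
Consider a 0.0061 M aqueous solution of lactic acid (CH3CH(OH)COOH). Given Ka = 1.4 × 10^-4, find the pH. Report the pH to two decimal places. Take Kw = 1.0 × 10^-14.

CH3CH(OH)COOH ⇌ CH3CH(OH)COO- + H+
From the ICE table, Ka = x²/(0.0061 − x) = 1.4 × 10^-4.
The 5% rule fails; solving x² + Ka·x − Ka·C₀ = 0 exactly:
x = (−Ka + √(Ka² + 4·Ka·C₀))/2 = 8.57 × 10^-4 M
pH = −log(8.57 × 10^-4) = 3.07

pH = 3.07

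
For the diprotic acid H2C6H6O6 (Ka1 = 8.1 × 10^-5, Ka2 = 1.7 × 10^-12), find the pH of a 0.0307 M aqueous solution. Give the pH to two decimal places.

Ka1 ≫ Ka2, so treat the first dissociation as the only significant source of H+.
Ka1 = x²/(0.0307 − x) = 8.1 × 10^-5
Solving the quadratic: x = (−Ka1 + √(Ka1² + 4·Ka1·C₀))/2 = 1.54 × 10^-3 M
pH = −log(1.54 × 10^-3) = 2.81

pH = 2.81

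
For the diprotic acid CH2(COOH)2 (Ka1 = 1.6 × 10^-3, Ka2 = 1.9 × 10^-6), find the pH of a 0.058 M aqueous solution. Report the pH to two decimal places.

Since Ka1 ≫ Ka2, the first ionization dominates [H+].
Ka1 = x²/(0.058 − x) = 1.6 × 10^-3
Solving the quadratic: x = (−Ka1 + √(Ka1² + 4·Ka1·C₀))/2 = 8.87 × 10^-3 M
pH = −log(8.87 × 10^-3) = 2.05

pH = 2.05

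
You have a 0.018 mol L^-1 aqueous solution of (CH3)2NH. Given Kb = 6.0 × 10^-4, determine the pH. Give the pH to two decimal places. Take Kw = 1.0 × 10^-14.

(CH3)2NH + H2O ⇌ (CH3)2NH2+ + OH-
From the ICE table, Kb = x²/(0.018 − x) = 6.0 × 10^-4.
Here C₀/Kb ≈ 30, so the small-x approximation fails. Use the quadratic:
x = (−Kb + √(Kb² + 4·Kb·C₀))/2 = 3.00 × 10^-3 M
pOH = 2.52, so pH = 14.00 − pOH = 11.48

pH = 11.48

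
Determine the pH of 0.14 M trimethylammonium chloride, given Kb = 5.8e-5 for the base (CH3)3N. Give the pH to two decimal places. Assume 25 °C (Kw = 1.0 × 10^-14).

(CH3)3NH+ is the conjugate acid of the weak base (CH3)3N.
Ka = Kw/Kb = 1.0×10^-14 / 5.8 × 10^-5 = 1.72 × 10^-10
Ka = [H+]²/(0.14 − [H+]) = 1.72 × 10^-10
Assume [H+] ≪ 0.14: [H+] ≈ √(1.72 × 10^-10 × 0.14) = 4.91 × 10^-6 M
pH = −log(4.91 × 10^-6) = 5.31

pH = 5.31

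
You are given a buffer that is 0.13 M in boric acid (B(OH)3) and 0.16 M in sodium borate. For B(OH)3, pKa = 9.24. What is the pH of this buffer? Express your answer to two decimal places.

Using pH = pKa + log([base]/[acid]) with [base]/[acid] = 0.16/0.13:
pH = 9.24 + (+0.090) = 9.33

pH = 9.33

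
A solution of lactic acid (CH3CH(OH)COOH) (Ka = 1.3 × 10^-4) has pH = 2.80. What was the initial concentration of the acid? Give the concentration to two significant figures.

C₀ = 2.1 × 10^-2 M

[H+] = 10^(-2.80) = 1.58 × 10^-3 M = x
Ka = x²/(C₀ − x) ⇒ C₀ = x + x²/Ka
C₀ = 1.58 × 10^-3 + (1.58 × 10^-3)²/(1.3 × 10^-4) = 2.08 × 10^-2 M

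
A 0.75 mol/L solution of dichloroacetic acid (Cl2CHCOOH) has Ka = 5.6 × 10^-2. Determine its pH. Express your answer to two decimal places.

Cl2CHCOOH ⇌ Cl2CHCOO- + H+
Ka = [H+]²/(0.75 − [H+]) = 5.6 × 10^-2
The 5% rule fails; solving [H+]² + Ka·[H+] − Ka·C₀ = 0 exactly:
[H+] = (−Ka + √(Ka² + 4·Ka·C₀))/2 = 1.79 × 10^-1 M
pH = −log(1.79 × 10^-1) = 0.75

pH = 0.75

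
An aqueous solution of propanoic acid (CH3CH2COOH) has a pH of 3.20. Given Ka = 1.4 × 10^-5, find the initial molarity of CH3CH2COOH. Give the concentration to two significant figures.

[H+] = 10^(-3.20) = 6.31 × 10^-4 M = x
Ka = x²/(C₀ − x) ⇒ C₀ = x + x²/Ka
C₀ = 6.31 × 10^-4 + (6.31 × 10^-4)²/(1.4 × 10^-5) = 2.91 × 10^-2 M

C₀ = 2.9 × 10^-2 M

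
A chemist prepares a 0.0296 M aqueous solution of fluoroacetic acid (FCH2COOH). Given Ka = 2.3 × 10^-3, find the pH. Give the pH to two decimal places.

FCH2COOH ⇌ FCH2COO- + H+
From the ICE table, Ka = x²/(0.0296 − x) = 2.3 × 10^-3.
x is not negligible relative to C₀; solve x² + 0.0023·x − 6.81e-05 = 0.
x = (−Ka + √(Ka² + 4·Ka·C₀))/2 = 7.18 × 10^-3 M
pH = −log[H+] = −log(7.18 × 10^-3) = 2.14

pH = 2.14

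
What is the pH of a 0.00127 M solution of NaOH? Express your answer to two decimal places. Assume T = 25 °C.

pH = 11.10

NaOH is a strong base; [OH-] = 0.00127 M.
pOH = -log(0.00127) = 2.90
pH = 14.00 - 2.90 = 11.10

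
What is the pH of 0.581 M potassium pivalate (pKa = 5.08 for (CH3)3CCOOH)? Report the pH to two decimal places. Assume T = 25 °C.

(CH3)3CCOO- is the conjugate base of the weak acid (CH3)3CCOOH.
Ka = 10^(−5.08) = 8.32 × 10^-6
Kb = Kw/Ka = 1.0×10^-14 / 8.32 × 10^-6 = 1.20 × 10^-9
Kb = [OH-]²/(0.581 − [OH-]) = 1.20 × 10^-9
Assume [OH-] ≪ 0.581: [OH-] ≈ √(1.20 × 10^-9 × 0.581) = 2.64 × 10^-5 M
pOH = 4.58, so pH = 14.00 − pOH = 9.42

pH = 9.42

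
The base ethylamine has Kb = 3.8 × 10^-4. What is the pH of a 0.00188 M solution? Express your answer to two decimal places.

pH = 10.83

C2H5NH2 + H2O ⇌ C2H5NH3+ + OH-
Kb = [OH-]²/(0.00188 − [OH-]) = 3.8 × 10^-4
The 5% rule fails; solving [OH-]² + Kb·[OH-] − Kb·C₀ = 0 exactly:
[OH-] = [−0.00038 + √(0.00038² + 2.86e-06)]/2 = 6.76 × 10^-4 M
pOH = −log(6.76 × 10^-4) = 3.17; pH = 14.00 − 3.17 = 10.83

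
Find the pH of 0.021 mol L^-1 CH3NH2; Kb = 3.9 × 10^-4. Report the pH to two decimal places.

pH = 11.43

CH3NH2 + H2O ⇌ CH3NH3+ + OH-
From the ICE table, Kb = [OH-]²/(0.021 − [OH-]) = 3.9 × 10^-4.
The 5% rule fails; solving [OH-]² + Kb·[OH-] − Kb·C₀ = 0 exactly:
[OH-] = (−Kb + √(Kb² + 4·Kb·C₀))/2 = 2.67 × 10^-3 M
pOH = 2.57, so pH = 14.00 − pOH = 11.43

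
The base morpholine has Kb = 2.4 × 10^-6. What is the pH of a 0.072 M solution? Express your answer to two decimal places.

pH = 10.62

C4H8ONH + H2O ⇌ C4H8ONH2+ + OH-
Kb = [OH-]²/(0.072 − [OH-]) = 2.4 × 10^-6
Since Kb ≪ C₀, [OH-] ≈ √(Kb·C₀) = 4.16 × 10^-4 M.
([OH-]/C₀ = 0.58% < 5%, so the approximation holds.)
pOH = 3.38, so pH = 14.00 − pOH = 10.62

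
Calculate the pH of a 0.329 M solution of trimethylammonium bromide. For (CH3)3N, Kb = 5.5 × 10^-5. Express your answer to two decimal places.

pH = 5.11

(CH3)3NH+ is the conjugate acid of the weak base (CH3)3N.
Ka = Kw/Kb = 1.0×10^-14 / 5.5 × 10^-5 = 1.82 × 10^-10
From the ICE table, Ka = [H+]²/(0.329 − [H+]) = 1.82 × 10^-10.
Assume [H+] ≪ 0.329: [H+] ≈ √(1.82 × 10^-10 × 0.329) = 7.74 × 10^-6 M
pH = −log(7.74 × 10^-6) = 5.11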